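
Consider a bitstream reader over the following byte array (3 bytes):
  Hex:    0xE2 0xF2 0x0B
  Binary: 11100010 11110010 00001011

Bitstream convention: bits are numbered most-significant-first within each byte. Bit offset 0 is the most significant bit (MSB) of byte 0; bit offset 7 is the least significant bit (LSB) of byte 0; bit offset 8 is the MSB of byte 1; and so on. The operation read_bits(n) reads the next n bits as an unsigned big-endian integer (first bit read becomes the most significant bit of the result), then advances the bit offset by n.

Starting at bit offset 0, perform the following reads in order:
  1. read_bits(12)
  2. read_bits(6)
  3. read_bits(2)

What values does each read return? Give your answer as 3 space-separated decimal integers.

Read 1: bits[0:12] width=12 -> value=3631 (bin 111000101111); offset now 12 = byte 1 bit 4; 12 bits remain
Read 2: bits[12:18] width=6 -> value=8 (bin 001000); offset now 18 = byte 2 bit 2; 6 bits remain
Read 3: bits[18:20] width=2 -> value=0 (bin 00); offset now 20 = byte 2 bit 4; 4 bits remain

Answer: 3631 8 0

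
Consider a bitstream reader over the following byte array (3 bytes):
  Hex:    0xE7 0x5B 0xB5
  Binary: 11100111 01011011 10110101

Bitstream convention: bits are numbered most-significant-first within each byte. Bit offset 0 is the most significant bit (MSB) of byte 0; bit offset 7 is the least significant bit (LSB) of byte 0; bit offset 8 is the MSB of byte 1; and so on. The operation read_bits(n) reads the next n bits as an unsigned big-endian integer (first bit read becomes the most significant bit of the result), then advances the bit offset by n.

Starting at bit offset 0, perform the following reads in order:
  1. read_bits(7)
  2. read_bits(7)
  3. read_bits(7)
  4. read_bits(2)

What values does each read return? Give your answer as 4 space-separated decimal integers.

Answer: 115 86 118 2

Derivation:
Read 1: bits[0:7] width=7 -> value=115 (bin 1110011); offset now 7 = byte 0 bit 7; 17 bits remain
Read 2: bits[7:14] width=7 -> value=86 (bin 1010110); offset now 14 = byte 1 bit 6; 10 bits remain
Read 3: bits[14:21] width=7 -> value=118 (bin 1110110); offset now 21 = byte 2 bit 5; 3 bits remain
Read 4: bits[21:23] width=2 -> value=2 (bin 10); offset now 23 = byte 2 bit 7; 1 bits remain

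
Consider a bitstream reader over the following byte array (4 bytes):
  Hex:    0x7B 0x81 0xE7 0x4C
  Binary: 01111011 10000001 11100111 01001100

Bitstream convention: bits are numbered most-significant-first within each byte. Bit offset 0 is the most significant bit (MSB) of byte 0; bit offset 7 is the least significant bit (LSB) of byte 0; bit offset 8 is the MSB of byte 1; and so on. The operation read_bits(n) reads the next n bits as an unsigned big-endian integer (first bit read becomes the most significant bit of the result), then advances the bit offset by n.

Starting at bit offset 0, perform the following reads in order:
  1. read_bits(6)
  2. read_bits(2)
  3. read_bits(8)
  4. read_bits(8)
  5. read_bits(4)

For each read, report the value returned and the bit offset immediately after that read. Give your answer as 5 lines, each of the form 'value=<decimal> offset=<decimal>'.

Answer: value=30 offset=6
value=3 offset=8
value=129 offset=16
value=231 offset=24
value=4 offset=28

Derivation:
Read 1: bits[0:6] width=6 -> value=30 (bin 011110); offset now 6 = byte 0 bit 6; 26 bits remain
Read 2: bits[6:8] width=2 -> value=3 (bin 11); offset now 8 = byte 1 bit 0; 24 bits remain
Read 3: bits[8:16] width=8 -> value=129 (bin 10000001); offset now 16 = byte 2 bit 0; 16 bits remain
Read 4: bits[16:24] width=8 -> value=231 (bin 11100111); offset now 24 = byte 3 bit 0; 8 bits remain
Read 5: bits[24:28] width=4 -> value=4 (bin 0100); offset now 28 = byte 3 bit 4; 4 bits remain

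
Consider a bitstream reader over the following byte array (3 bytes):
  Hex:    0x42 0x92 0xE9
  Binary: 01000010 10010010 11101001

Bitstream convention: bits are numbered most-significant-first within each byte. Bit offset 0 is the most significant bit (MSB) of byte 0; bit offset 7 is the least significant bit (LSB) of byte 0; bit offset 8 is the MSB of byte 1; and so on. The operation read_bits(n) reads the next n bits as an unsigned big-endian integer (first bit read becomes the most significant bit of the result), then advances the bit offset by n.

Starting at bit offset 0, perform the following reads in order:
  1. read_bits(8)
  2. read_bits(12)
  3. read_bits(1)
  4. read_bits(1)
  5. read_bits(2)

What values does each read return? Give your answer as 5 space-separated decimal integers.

Read 1: bits[0:8] width=8 -> value=66 (bin 01000010); offset now 8 = byte 1 bit 0; 16 bits remain
Read 2: bits[8:20] width=12 -> value=2350 (bin 100100101110); offset now 20 = byte 2 bit 4; 4 bits remain
Read 3: bits[20:21] width=1 -> value=1 (bin 1); offset now 21 = byte 2 bit 5; 3 bits remain
Read 4: bits[21:22] width=1 -> value=0 (bin 0); offset now 22 = byte 2 bit 6; 2 bits remain
Read 5: bits[22:24] width=2 -> value=1 (bin 01); offset now 24 = byte 3 bit 0; 0 bits remain

Answer: 66 2350 1 0 1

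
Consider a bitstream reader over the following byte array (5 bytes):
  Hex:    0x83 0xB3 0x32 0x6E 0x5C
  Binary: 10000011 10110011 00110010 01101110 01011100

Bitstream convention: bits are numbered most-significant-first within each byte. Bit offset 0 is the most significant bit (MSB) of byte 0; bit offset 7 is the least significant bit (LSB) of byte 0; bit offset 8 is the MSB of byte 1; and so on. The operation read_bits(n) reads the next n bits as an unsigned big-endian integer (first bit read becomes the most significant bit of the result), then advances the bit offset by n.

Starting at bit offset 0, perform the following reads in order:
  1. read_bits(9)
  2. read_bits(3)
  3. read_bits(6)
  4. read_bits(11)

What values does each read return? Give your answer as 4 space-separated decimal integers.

Answer: 263 3 12 1613

Derivation:
Read 1: bits[0:9] width=9 -> value=263 (bin 100000111); offset now 9 = byte 1 bit 1; 31 bits remain
Read 2: bits[9:12] width=3 -> value=3 (bin 011); offset now 12 = byte 1 bit 4; 28 bits remain
Read 3: bits[12:18] width=6 -> value=12 (bin 001100); offset now 18 = byte 2 bit 2; 22 bits remain
Read 4: bits[18:29] width=11 -> value=1613 (bin 11001001101); offset now 29 = byte 3 bit 5; 11 bits remain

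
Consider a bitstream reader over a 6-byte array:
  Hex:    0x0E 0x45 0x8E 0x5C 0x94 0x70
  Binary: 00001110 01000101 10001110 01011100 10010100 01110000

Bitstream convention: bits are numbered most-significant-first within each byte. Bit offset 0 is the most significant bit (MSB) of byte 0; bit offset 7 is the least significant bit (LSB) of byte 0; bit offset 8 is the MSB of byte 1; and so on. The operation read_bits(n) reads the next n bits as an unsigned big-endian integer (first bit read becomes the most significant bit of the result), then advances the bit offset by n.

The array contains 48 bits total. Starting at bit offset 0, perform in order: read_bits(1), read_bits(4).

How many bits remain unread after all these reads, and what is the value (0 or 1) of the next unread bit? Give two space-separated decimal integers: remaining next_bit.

Read 1: bits[0:1] width=1 -> value=0 (bin 0); offset now 1 = byte 0 bit 1; 47 bits remain
Read 2: bits[1:5] width=4 -> value=1 (bin 0001); offset now 5 = byte 0 bit 5; 43 bits remain

Answer: 43 1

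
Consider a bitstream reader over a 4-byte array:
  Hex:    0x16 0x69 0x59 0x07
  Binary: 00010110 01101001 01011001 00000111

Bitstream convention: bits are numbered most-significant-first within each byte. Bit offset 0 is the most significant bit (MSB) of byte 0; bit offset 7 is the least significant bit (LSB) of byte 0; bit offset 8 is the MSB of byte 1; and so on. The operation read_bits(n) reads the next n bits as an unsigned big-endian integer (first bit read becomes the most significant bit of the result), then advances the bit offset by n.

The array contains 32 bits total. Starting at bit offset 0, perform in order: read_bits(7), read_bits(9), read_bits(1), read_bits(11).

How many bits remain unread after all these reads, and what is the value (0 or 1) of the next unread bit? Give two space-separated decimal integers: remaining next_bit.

Read 1: bits[0:7] width=7 -> value=11 (bin 0001011); offset now 7 = byte 0 bit 7; 25 bits remain
Read 2: bits[7:16] width=9 -> value=105 (bin 001101001); offset now 16 = byte 2 bit 0; 16 bits remain
Read 3: bits[16:17] width=1 -> value=0 (bin 0); offset now 17 = byte 2 bit 1; 15 bits remain
Read 4: bits[17:28] width=11 -> value=1424 (bin 10110010000); offset now 28 = byte 3 bit 4; 4 bits remain

Answer: 4 0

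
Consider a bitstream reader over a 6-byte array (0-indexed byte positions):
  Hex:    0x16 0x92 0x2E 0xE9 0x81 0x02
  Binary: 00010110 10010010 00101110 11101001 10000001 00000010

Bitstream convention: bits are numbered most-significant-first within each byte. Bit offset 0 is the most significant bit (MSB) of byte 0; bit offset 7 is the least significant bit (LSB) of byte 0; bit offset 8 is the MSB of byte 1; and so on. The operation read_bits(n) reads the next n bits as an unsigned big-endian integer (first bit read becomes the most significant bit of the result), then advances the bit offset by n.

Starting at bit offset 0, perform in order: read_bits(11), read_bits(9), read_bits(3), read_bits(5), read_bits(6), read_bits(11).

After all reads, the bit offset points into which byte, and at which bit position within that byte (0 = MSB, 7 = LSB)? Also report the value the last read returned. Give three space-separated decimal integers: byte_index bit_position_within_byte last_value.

Answer: 5 5 32

Derivation:
Read 1: bits[0:11] width=11 -> value=180 (bin 00010110100); offset now 11 = byte 1 bit 3; 37 bits remain
Read 2: bits[11:20] width=9 -> value=290 (bin 100100010); offset now 20 = byte 2 bit 4; 28 bits remain
Read 3: bits[20:23] width=3 -> value=7 (bin 111); offset now 23 = byte 2 bit 7; 25 bits remain
Read 4: bits[23:28] width=5 -> value=14 (bin 01110); offset now 28 = byte 3 bit 4; 20 bits remain
Read 5: bits[28:34] width=6 -> value=38 (bin 100110); offset now 34 = byte 4 bit 2; 14 bits remain
Read 6: bits[34:45] width=11 -> value=32 (bin 00000100000); offset now 45 = byte 5 bit 5; 3 bits remain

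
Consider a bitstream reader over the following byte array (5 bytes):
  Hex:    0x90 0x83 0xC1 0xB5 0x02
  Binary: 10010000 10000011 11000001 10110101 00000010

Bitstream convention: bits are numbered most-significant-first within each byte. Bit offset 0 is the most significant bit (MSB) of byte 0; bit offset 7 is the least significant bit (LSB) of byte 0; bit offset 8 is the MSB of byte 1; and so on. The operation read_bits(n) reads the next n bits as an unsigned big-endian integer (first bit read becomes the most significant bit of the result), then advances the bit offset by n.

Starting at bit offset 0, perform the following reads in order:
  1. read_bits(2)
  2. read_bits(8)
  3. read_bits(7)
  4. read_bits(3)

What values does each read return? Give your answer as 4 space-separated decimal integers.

Answer: 2 66 7 4

Derivation:
Read 1: bits[0:2] width=2 -> value=2 (bin 10); offset now 2 = byte 0 bit 2; 38 bits remain
Read 2: bits[2:10] width=8 -> value=66 (bin 01000010); offset now 10 = byte 1 bit 2; 30 bits remain
Read 3: bits[10:17] width=7 -> value=7 (bin 0000111); offset now 17 = byte 2 bit 1; 23 bits remain
Read 4: bits[17:20] width=3 -> value=4 (bin 100); offset now 20 = byte 2 bit 4; 20 bits remain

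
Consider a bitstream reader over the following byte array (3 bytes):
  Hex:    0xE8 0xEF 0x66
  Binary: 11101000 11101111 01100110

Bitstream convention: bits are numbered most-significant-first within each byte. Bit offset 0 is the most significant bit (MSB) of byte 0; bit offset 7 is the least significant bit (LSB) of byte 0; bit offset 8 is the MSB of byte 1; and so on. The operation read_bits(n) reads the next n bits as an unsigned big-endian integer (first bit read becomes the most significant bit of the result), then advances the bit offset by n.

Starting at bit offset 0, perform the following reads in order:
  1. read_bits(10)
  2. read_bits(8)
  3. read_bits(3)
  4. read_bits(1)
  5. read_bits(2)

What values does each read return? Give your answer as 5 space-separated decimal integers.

Answer: 931 189 4 1 2

Derivation:
Read 1: bits[0:10] width=10 -> value=931 (bin 1110100011); offset now 10 = byte 1 bit 2; 14 bits remain
Read 2: bits[10:18] width=8 -> value=189 (bin 10111101); offset now 18 = byte 2 bit 2; 6 bits remain
Read 3: bits[18:21] width=3 -> value=4 (bin 100); offset now 21 = byte 2 bit 5; 3 bits remain
Read 4: bits[21:22] width=1 -> value=1 (bin 1); offset now 22 = byte 2 bit 6; 2 bits remain
Read 5: bits[22:24] width=2 -> value=2 (bin 10); offset now 24 = byte 3 bit 0; 0 bits remain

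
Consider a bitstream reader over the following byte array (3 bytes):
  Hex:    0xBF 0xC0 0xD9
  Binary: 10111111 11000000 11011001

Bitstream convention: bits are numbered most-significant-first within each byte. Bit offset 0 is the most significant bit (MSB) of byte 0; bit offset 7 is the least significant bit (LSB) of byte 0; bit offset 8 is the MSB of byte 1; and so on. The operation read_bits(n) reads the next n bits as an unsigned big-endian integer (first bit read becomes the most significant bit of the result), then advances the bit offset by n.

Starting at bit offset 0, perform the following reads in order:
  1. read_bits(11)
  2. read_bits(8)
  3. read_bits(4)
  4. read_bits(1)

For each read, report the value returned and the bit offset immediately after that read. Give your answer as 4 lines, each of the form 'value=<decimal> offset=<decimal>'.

Read 1: bits[0:11] width=11 -> value=1534 (bin 10111111110); offset now 11 = byte 1 bit 3; 13 bits remain
Read 2: bits[11:19] width=8 -> value=6 (bin 00000110); offset now 19 = byte 2 bit 3; 5 bits remain
Read 3: bits[19:23] width=4 -> value=12 (bin 1100); offset now 23 = byte 2 bit 7; 1 bits remain
Read 4: bits[23:24] width=1 -> value=1 (bin 1); offset now 24 = byte 3 bit 0; 0 bits remain

Answer: value=1534 offset=11
value=6 offset=19
value=12 offset=23
value=1 offset=24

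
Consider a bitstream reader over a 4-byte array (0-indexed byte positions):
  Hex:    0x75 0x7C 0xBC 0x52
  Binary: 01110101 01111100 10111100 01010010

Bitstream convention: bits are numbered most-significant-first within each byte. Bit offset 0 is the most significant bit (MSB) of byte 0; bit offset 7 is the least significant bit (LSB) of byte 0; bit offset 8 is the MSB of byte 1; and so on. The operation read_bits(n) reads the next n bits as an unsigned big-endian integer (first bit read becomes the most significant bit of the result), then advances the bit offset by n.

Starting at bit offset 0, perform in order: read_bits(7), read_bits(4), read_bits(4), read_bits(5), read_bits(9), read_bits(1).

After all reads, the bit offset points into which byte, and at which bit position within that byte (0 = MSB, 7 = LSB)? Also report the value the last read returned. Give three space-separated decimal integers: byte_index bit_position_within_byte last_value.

Read 1: bits[0:7] width=7 -> value=58 (bin 0111010); offset now 7 = byte 0 bit 7; 25 bits remain
Read 2: bits[7:11] width=4 -> value=11 (bin 1011); offset now 11 = byte 1 bit 3; 21 bits remain
Read 3: bits[11:15] width=4 -> value=14 (bin 1110); offset now 15 = byte 1 bit 7; 17 bits remain
Read 4: bits[15:20] width=5 -> value=11 (bin 01011); offset now 20 = byte 2 bit 4; 12 bits remain
Read 5: bits[20:29] width=9 -> value=394 (bin 110001010); offset now 29 = byte 3 bit 5; 3 bits remain
Read 6: bits[29:30] width=1 -> value=0 (bin 0); offset now 30 = byte 3 bit 6; 2 bits remain

Answer: 3 6 0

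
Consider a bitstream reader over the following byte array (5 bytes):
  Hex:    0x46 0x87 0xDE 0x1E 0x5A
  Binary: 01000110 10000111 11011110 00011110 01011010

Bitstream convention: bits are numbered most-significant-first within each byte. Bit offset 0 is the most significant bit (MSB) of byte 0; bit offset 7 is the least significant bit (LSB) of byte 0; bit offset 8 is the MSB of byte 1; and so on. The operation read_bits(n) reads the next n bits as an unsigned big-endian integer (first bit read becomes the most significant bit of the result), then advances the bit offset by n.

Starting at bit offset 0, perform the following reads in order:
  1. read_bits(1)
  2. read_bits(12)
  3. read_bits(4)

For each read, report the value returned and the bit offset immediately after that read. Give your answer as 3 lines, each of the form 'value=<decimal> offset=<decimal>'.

Answer: value=0 offset=1
value=2256 offset=13
value=15 offset=17

Derivation:
Read 1: bits[0:1] width=1 -> value=0 (bin 0); offset now 1 = byte 0 bit 1; 39 bits remain
Read 2: bits[1:13] width=12 -> value=2256 (bin 100011010000); offset now 13 = byte 1 bit 5; 27 bits remain
Read 3: bits[13:17] width=4 -> value=15 (bin 1111); offset now 17 = byte 2 bit 1; 23 bits remain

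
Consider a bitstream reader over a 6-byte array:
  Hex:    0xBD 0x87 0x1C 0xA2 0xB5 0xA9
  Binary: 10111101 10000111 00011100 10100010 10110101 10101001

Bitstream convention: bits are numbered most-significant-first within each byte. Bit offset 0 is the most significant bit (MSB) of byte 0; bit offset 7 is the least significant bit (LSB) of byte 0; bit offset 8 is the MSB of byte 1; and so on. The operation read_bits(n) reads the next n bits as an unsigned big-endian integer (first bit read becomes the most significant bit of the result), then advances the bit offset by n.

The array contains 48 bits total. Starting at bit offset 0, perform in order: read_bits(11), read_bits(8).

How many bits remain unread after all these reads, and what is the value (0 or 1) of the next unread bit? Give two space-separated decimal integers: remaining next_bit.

Answer: 29 1

Derivation:
Read 1: bits[0:11] width=11 -> value=1516 (bin 10111101100); offset now 11 = byte 1 bit 3; 37 bits remain
Read 2: bits[11:19] width=8 -> value=56 (bin 00111000); offset now 19 = byte 2 bit 3; 29 bits remain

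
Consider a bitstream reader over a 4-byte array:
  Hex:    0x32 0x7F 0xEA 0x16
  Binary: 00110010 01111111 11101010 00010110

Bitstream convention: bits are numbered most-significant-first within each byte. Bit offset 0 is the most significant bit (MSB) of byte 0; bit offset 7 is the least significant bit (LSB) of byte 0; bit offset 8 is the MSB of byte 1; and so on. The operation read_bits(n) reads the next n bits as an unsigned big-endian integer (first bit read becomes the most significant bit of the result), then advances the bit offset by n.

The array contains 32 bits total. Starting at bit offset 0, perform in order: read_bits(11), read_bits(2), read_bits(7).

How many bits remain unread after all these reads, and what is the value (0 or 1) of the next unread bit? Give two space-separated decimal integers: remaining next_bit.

Answer: 12 1

Derivation:
Read 1: bits[0:11] width=11 -> value=403 (bin 00110010011); offset now 11 = byte 1 bit 3; 21 bits remain
Read 2: bits[11:13] width=2 -> value=3 (bin 11); offset now 13 = byte 1 bit 5; 19 bits remain
Read 3: bits[13:20] width=7 -> value=126 (bin 1111110); offset now 20 = byte 2 bit 4; 12 bits remain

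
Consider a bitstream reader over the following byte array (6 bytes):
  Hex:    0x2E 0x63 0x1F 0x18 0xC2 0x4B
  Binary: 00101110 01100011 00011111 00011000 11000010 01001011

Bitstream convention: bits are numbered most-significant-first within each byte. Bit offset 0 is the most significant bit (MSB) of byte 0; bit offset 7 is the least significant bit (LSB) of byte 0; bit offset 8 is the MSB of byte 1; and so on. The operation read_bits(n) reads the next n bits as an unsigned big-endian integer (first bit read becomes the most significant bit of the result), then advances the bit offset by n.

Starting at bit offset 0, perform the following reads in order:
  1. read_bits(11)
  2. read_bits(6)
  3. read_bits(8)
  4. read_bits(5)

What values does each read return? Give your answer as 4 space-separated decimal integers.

Read 1: bits[0:11] width=11 -> value=371 (bin 00101110011); offset now 11 = byte 1 bit 3; 37 bits remain
Read 2: bits[11:17] width=6 -> value=6 (bin 000110); offset now 17 = byte 2 bit 1; 31 bits remain
Read 3: bits[17:25] width=8 -> value=62 (bin 00111110); offset now 25 = byte 3 bit 1; 23 bits remain
Read 4: bits[25:30] width=5 -> value=6 (bin 00110); offset now 30 = byte 3 bit 6; 18 bits remain

Answer: 371 6 62 6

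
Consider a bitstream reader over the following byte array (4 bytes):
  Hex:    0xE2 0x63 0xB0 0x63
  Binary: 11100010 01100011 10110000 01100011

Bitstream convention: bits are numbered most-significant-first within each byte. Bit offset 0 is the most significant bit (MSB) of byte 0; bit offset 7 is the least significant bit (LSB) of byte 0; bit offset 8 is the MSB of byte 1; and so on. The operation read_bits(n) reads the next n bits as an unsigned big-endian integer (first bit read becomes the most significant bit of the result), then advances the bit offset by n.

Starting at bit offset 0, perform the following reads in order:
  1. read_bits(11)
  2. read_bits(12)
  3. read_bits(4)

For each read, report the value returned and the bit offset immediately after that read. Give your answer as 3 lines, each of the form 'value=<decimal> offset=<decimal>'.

Read 1: bits[0:11] width=11 -> value=1811 (bin 11100010011); offset now 11 = byte 1 bit 3; 21 bits remain
Read 2: bits[11:23] width=12 -> value=472 (bin 000111011000); offset now 23 = byte 2 bit 7; 9 bits remain
Read 3: bits[23:27] width=4 -> value=3 (bin 0011); offset now 27 = byte 3 bit 3; 5 bits remain

Answer: value=1811 offset=11
value=472 offset=23
value=3 offset=27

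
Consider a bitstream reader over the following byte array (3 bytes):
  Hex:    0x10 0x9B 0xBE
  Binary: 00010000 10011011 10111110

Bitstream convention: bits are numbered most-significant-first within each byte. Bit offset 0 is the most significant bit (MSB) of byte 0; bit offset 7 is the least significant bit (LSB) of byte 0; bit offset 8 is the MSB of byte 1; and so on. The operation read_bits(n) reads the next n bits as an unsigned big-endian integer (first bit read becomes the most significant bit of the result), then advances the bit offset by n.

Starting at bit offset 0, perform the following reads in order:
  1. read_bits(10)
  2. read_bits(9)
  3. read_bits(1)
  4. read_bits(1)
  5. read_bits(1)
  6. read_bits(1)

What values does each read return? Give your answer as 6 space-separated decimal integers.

Read 1: bits[0:10] width=10 -> value=66 (bin 0001000010); offset now 10 = byte 1 bit 2; 14 bits remain
Read 2: bits[10:19] width=9 -> value=221 (bin 011011101); offset now 19 = byte 2 bit 3; 5 bits remain
Read 3: bits[19:20] width=1 -> value=1 (bin 1); offset now 20 = byte 2 bit 4; 4 bits remain
Read 4: bits[20:21] width=1 -> value=1 (bin 1); offset now 21 = byte 2 bit 5; 3 bits remain
Read 5: bits[21:22] width=1 -> value=1 (bin 1); offset now 22 = byte 2 bit 6; 2 bits remain
Read 6: bits[22:23] width=1 -> value=1 (bin 1); offset now 23 = byte 2 bit 7; 1 bits remain

Answer: 66 221 1 1 1 1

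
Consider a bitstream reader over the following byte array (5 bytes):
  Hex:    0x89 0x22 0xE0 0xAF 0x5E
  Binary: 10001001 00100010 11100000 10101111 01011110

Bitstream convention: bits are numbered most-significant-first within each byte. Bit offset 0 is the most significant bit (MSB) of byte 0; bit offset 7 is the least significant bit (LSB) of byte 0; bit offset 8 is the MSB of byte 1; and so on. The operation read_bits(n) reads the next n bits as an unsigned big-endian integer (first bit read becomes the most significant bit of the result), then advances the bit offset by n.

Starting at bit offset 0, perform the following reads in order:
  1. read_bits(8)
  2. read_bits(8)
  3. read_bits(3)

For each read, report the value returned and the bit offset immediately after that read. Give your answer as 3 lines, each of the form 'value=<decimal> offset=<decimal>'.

Read 1: bits[0:8] width=8 -> value=137 (bin 10001001); offset now 8 = byte 1 bit 0; 32 bits remain
Read 2: bits[8:16] width=8 -> value=34 (bin 00100010); offset now 16 = byte 2 bit 0; 24 bits remain
Read 3: bits[16:19] width=3 -> value=7 (bin 111); offset now 19 = byte 2 bit 3; 21 bits remain

Answer: value=137 offset=8
value=34 offset=16
value=7 offset=19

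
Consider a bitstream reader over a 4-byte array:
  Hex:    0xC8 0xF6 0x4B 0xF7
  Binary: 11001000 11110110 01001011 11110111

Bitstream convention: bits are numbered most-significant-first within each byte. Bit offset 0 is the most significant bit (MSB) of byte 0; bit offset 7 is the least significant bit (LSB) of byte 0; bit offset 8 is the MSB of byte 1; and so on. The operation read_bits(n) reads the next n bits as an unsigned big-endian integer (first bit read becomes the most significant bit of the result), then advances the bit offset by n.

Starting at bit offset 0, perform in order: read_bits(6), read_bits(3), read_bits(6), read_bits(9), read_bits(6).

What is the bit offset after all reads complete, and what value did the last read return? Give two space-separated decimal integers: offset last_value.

Read 1: bits[0:6] width=6 -> value=50 (bin 110010); offset now 6 = byte 0 bit 6; 26 bits remain
Read 2: bits[6:9] width=3 -> value=1 (bin 001); offset now 9 = byte 1 bit 1; 23 bits remain
Read 3: bits[9:15] width=6 -> value=59 (bin 111011); offset now 15 = byte 1 bit 7; 17 bits remain
Read 4: bits[15:24] width=9 -> value=75 (bin 001001011); offset now 24 = byte 3 bit 0; 8 bits remain
Read 5: bits[24:30] width=6 -> value=61 (bin 111101); offset now 30 = byte 3 bit 6; 2 bits remain

Answer: 30 61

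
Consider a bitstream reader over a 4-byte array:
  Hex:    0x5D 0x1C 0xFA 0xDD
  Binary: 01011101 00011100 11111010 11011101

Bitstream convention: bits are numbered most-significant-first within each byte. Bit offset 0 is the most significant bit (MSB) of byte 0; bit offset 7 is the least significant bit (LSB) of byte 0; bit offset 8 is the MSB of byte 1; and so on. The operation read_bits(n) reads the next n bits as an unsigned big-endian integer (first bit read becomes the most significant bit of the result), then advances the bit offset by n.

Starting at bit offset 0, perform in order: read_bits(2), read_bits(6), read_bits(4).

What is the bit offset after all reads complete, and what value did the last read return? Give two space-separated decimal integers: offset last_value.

Answer: 12 1

Derivation:
Read 1: bits[0:2] width=2 -> value=1 (bin 01); offset now 2 = byte 0 bit 2; 30 bits remain
Read 2: bits[2:8] width=6 -> value=29 (bin 011101); offset now 8 = byte 1 bit 0; 24 bits remain
Read 3: bits[8:12] width=4 -> value=1 (bin 0001); offset now 12 = byte 1 bit 4; 20 bits remain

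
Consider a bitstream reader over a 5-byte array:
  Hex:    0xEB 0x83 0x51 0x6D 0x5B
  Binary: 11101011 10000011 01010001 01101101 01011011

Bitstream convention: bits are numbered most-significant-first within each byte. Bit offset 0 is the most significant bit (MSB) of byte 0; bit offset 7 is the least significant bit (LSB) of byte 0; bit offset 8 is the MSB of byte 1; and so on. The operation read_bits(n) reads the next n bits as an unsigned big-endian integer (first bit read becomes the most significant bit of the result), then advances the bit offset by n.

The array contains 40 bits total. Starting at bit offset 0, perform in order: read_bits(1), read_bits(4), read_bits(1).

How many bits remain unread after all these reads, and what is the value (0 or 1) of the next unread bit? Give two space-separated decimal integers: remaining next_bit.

Answer: 34 1

Derivation:
Read 1: bits[0:1] width=1 -> value=1 (bin 1); offset now 1 = byte 0 bit 1; 39 bits remain
Read 2: bits[1:5] width=4 -> value=13 (bin 1101); offset now 5 = byte 0 bit 5; 35 bits remain
Read 3: bits[5:6] width=1 -> value=0 (bin 0); offset now 6 = byte 0 bit 6; 34 bits remain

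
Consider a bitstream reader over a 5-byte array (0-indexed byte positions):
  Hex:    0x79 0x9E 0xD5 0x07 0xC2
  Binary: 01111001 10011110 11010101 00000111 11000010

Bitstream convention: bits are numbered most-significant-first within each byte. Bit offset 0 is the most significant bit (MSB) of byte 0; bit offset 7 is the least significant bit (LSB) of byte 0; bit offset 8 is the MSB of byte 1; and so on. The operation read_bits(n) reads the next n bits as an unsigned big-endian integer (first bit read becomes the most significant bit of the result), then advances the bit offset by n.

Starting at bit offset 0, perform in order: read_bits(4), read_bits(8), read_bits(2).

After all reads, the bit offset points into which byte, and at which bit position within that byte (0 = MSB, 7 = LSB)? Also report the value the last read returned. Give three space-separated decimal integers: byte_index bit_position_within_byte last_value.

Read 1: bits[0:4] width=4 -> value=7 (bin 0111); offset now 4 = byte 0 bit 4; 36 bits remain
Read 2: bits[4:12] width=8 -> value=153 (bin 10011001); offset now 12 = byte 1 bit 4; 28 bits remain
Read 3: bits[12:14] width=2 -> value=3 (bin 11); offset now 14 = byte 1 bit 6; 26 bits remain

Answer: 1 6 3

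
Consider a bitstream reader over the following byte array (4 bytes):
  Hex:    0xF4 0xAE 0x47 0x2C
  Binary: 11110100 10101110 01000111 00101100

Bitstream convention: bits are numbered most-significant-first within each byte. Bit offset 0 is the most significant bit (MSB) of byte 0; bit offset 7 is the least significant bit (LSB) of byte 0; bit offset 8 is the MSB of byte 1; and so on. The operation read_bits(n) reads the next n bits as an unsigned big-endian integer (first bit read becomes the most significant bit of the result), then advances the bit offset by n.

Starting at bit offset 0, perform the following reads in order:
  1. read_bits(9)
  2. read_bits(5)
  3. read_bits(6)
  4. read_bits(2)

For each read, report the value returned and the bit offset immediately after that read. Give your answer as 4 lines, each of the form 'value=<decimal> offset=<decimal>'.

Read 1: bits[0:9] width=9 -> value=489 (bin 111101001); offset now 9 = byte 1 bit 1; 23 bits remain
Read 2: bits[9:14] width=5 -> value=11 (bin 01011); offset now 14 = byte 1 bit 6; 18 bits remain
Read 3: bits[14:20] width=6 -> value=36 (bin 100100); offset now 20 = byte 2 bit 4; 12 bits remain
Read 4: bits[20:22] width=2 -> value=1 (bin 01); offset now 22 = byte 2 bit 6; 10 bits remain

Answer: value=489 offset=9
value=11 offset=14
value=36 offset=20
value=1 offset=22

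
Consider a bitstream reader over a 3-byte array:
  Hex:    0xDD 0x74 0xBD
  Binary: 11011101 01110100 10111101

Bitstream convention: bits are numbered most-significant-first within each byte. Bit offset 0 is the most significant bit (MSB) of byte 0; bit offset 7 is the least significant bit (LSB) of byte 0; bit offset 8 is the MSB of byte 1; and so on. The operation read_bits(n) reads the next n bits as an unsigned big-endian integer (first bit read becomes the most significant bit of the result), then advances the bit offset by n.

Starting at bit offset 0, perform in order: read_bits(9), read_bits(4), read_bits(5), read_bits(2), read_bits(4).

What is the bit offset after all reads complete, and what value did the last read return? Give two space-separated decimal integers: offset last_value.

Read 1: bits[0:9] width=9 -> value=442 (bin 110111010); offset now 9 = byte 1 bit 1; 15 bits remain
Read 2: bits[9:13] width=4 -> value=14 (bin 1110); offset now 13 = byte 1 bit 5; 11 bits remain
Read 3: bits[13:18] width=5 -> value=18 (bin 10010); offset now 18 = byte 2 bit 2; 6 bits remain
Read 4: bits[18:20] width=2 -> value=3 (bin 11); offset now 20 = byte 2 bit 4; 4 bits remain
Read 5: bits[20:24] width=4 -> value=13 (bin 1101); offset now 24 = byte 3 bit 0; 0 bits remain

Answer: 24 13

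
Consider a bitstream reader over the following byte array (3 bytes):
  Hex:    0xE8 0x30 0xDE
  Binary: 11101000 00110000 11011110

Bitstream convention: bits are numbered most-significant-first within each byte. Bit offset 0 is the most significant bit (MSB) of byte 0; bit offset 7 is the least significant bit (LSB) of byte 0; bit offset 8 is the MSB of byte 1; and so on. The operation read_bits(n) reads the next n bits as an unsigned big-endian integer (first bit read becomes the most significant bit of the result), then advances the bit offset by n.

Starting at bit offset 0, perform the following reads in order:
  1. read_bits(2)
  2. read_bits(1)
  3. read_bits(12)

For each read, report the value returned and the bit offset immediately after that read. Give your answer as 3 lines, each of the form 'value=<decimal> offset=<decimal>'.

Read 1: bits[0:2] width=2 -> value=3 (bin 11); offset now 2 = byte 0 bit 2; 22 bits remain
Read 2: bits[2:3] width=1 -> value=1 (bin 1); offset now 3 = byte 0 bit 3; 21 bits remain
Read 3: bits[3:15] width=12 -> value=1048 (bin 010000011000); offset now 15 = byte 1 bit 7; 9 bits remain

Answer: value=3 offset=2
value=1 offset=3
value=1048 offset=15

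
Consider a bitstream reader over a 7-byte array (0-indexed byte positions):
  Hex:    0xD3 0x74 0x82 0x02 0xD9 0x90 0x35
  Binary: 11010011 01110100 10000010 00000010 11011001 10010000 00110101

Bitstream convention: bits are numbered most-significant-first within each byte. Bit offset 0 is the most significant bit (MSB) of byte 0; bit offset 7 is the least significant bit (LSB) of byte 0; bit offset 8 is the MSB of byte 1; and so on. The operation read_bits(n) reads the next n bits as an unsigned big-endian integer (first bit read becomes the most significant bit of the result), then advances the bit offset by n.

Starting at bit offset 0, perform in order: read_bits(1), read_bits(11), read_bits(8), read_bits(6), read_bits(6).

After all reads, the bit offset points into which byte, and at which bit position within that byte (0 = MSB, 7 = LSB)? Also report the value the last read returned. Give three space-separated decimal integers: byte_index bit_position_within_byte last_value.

Read 1: bits[0:1] width=1 -> value=1 (bin 1); offset now 1 = byte 0 bit 1; 55 bits remain
Read 2: bits[1:12] width=11 -> value=1335 (bin 10100110111); offset now 12 = byte 1 bit 4; 44 bits remain
Read 3: bits[12:20] width=8 -> value=72 (bin 01001000); offset now 20 = byte 2 bit 4; 36 bits remain
Read 4: bits[20:26] width=6 -> value=8 (bin 001000); offset now 26 = byte 3 bit 2; 30 bits remain
Read 5: bits[26:32] width=6 -> value=2 (bin 000010); offset now 32 = byte 4 bit 0; 24 bits remain

Answer: 4 0 2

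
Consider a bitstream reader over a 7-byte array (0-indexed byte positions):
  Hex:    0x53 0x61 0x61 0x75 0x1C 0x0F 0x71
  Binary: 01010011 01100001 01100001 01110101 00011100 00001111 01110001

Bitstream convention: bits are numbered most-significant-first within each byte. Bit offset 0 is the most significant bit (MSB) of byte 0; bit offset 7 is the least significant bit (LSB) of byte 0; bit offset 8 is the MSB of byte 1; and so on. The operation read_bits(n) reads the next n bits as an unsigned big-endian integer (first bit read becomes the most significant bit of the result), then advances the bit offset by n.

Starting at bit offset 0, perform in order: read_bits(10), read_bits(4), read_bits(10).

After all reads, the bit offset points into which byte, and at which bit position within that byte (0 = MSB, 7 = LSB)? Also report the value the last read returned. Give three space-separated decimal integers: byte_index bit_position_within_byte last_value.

Read 1: bits[0:10] width=10 -> value=333 (bin 0101001101); offset now 10 = byte 1 bit 2; 46 bits remain
Read 2: bits[10:14] width=4 -> value=8 (bin 1000); offset now 14 = byte 1 bit 6; 42 bits remain
Read 3: bits[14:24] width=10 -> value=353 (bin 0101100001); offset now 24 = byte 3 bit 0; 32 bits remain

Answer: 3 0 353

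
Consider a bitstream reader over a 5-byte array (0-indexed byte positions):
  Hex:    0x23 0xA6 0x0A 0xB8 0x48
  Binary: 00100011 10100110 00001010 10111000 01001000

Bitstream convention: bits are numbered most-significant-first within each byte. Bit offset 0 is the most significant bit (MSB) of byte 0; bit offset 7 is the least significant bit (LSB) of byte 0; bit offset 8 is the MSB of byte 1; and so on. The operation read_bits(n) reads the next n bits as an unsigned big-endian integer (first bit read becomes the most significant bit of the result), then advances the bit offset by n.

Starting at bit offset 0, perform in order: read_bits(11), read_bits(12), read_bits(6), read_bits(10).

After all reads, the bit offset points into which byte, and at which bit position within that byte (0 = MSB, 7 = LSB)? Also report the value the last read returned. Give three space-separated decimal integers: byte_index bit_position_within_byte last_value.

Read 1: bits[0:11] width=11 -> value=285 (bin 00100011101); offset now 11 = byte 1 bit 3; 29 bits remain
Read 2: bits[11:23] width=12 -> value=773 (bin 001100000101); offset now 23 = byte 2 bit 7; 17 bits remain
Read 3: bits[23:29] width=6 -> value=23 (bin 010111); offset now 29 = byte 3 bit 5; 11 bits remain
Read 4: bits[29:39] width=10 -> value=36 (bin 0000100100); offset now 39 = byte 4 bit 7; 1 bits remain

Answer: 4 7 36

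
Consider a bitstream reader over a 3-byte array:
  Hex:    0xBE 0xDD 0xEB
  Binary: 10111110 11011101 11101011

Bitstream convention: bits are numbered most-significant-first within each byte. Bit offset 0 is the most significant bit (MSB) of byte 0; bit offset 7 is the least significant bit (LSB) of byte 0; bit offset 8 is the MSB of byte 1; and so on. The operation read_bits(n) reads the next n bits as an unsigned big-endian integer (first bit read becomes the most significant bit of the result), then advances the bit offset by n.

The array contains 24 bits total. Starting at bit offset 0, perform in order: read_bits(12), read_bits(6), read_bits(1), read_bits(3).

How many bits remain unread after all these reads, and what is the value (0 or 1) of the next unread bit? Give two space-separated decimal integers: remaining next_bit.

Answer: 2 1

Derivation:
Read 1: bits[0:12] width=12 -> value=3053 (bin 101111101101); offset now 12 = byte 1 bit 4; 12 bits remain
Read 2: bits[12:18] width=6 -> value=55 (bin 110111); offset now 18 = byte 2 bit 2; 6 bits remain
Read 3: bits[18:19] width=1 -> value=1 (bin 1); offset now 19 = byte 2 bit 3; 5 bits remain
Read 4: bits[19:22] width=3 -> value=2 (bin 010); offset now 22 = byte 2 bit 6; 2 bits remain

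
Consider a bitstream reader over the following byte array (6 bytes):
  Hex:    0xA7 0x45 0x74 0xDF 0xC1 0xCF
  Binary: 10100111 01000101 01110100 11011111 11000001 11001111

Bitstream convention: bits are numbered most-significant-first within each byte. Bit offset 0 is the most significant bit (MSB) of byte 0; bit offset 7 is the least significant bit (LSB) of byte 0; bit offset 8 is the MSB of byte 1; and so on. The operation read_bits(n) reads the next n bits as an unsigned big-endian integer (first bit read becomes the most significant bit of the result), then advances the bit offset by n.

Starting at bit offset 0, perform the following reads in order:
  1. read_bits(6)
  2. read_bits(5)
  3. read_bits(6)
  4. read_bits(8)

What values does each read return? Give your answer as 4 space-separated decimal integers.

Answer: 41 26 10 233

Derivation:
Read 1: bits[0:6] width=6 -> value=41 (bin 101001); offset now 6 = byte 0 bit 6; 42 bits remain
Read 2: bits[6:11] width=5 -> value=26 (bin 11010); offset now 11 = byte 1 bit 3; 37 bits remain
Read 3: bits[11:17] width=6 -> value=10 (bin 001010); offset now 17 = byte 2 bit 1; 31 bits remain
Read 4: bits[17:25] width=8 -> value=233 (bin 11101001); offset now 25 = byte 3 bit 1; 23 bits remain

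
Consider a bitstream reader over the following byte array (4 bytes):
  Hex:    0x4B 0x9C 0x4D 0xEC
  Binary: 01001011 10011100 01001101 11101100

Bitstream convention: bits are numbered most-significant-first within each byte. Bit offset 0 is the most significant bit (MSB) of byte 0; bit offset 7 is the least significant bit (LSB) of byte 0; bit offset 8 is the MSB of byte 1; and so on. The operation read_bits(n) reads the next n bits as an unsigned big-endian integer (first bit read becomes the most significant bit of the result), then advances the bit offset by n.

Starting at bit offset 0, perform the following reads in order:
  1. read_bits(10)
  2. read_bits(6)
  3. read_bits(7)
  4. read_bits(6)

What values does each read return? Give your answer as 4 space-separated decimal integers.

Read 1: bits[0:10] width=10 -> value=302 (bin 0100101110); offset now 10 = byte 1 bit 2; 22 bits remain
Read 2: bits[10:16] width=6 -> value=28 (bin 011100); offset now 16 = byte 2 bit 0; 16 bits remain
Read 3: bits[16:23] width=7 -> value=38 (bin 0100110); offset now 23 = byte 2 bit 7; 9 bits remain
Read 4: bits[23:29] width=6 -> value=61 (bin 111101); offset now 29 = byte 3 bit 5; 3 bits remain

Answer: 302 28 38 61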